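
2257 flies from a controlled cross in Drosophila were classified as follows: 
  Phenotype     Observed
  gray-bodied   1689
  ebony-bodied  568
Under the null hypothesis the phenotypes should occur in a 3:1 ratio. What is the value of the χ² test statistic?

Total ratio parts = 4. Expected numbers out of 2257:
  gray-bodied: 2257 × 3/4 = 1692.75
  ebony-bodied: 2257 × 1/4 = 564.25
χ² = Σ (O − E)² / E
  gray-bodied: (1689 − 1692.75)² / 1692.75 = 0.0083
  ebony-bodied: (568 − 564.25)² / 564.25 = 0.0249
χ² = 0.0083 + 0.0249 = 0.0332 ≈ 0.033

0.033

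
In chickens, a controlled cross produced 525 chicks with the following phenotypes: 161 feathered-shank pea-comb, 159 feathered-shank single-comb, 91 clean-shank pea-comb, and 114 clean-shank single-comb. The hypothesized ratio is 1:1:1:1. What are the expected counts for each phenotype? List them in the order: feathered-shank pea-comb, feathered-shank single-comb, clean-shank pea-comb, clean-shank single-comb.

Under the 1:1:1:1 hypothesis (Σ ratio = 4, N = 525):
  feathered-shank pea-comb: 525 × 1/4 = 131.25
  feathered-shank single-comb: 525 × 1/4 = 131.25
  clean-shank pea-comb: 525 × 1/4 = 131.25
  clean-shank single-comb: 525 × 1/4 = 131.25

131.25, 131.25, 131.25, 131.25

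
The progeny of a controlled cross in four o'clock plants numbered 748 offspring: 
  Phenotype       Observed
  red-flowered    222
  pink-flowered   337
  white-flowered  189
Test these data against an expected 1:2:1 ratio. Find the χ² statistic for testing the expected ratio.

The 1:2:1 ratio has 4 parts, so with N = 748 the expected counts are:
  red-flowered: 748 × 1/4 = 187
  pink-flowered: 748 × 2/4 = 374
  white-flowered: 748 × 1/4 = 187
χ² = Σ (O − E)² / E
  red-flowered: (222 − 187)² / 187 = 6.5508
  pink-flowered: (337 − 374)² / 374 = 3.6604
  white-flowered: (189 − 187)² / 187 = 0.0214
χ² = 6.5508 + 3.6604 + 0.0214 = 10.2326 ≈ 10.233

10.233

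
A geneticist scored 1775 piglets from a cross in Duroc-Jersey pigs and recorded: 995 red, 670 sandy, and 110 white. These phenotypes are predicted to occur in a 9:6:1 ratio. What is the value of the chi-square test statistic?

0.049

Total ratio parts = 16. Expected numbers out of 1775:
  red: 1775 × 9/16 = 998.4375
  sandy: 1775 × 6/16 = 665.625
  white: 1775 × 1/16 = 110.9375
χ² = Σ (O − E)² / E
  red: (995 − 998.4375)² / 998.4375 = 0.0118
  sandy: (670 − 665.625)² / 665.625 = 0.0288
  white: (110 − 110.9375)² / 110.9375 = 0.0079
χ² = 0.0118 + 0.0288 + 0.0079 = 0.0485 ≈ 0.049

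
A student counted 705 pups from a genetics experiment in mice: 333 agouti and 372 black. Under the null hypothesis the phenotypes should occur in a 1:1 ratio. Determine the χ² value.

2.157

Total ratio parts = 2. Expected numbers out of 705:
  agouti: 705 × 1/2 = 352.5
  black: 705 × 1/2 = 352.5
χ² = Σ (O − E)² / E
  agouti: (333 − 352.5)² / 352.5 = 1.0787
  black: (372 − 352.5)² / 352.5 = 1.0787
χ² = 1.0787 + 1.0787 = 2.1574 ≈ 2.157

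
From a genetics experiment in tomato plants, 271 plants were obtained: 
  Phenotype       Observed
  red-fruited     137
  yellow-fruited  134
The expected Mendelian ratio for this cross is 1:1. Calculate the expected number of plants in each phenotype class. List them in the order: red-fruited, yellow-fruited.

135.5, 135.5

Under the 1:1 hypothesis (Σ ratio = 2, N = 271):
  red-fruited: 271 × 1/2 = 135.5
  yellow-fruited: 271 × 1/2 = 135.5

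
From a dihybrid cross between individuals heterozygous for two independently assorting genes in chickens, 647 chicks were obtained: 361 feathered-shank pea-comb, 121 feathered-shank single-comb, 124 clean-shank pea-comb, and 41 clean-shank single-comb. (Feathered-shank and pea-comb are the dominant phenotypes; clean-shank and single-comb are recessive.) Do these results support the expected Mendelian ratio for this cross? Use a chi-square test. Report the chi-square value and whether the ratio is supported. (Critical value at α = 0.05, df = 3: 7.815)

0.092; consistent

A dihybrid F₂ with independent assortment and complete dominance at both loci gives a 9:3:3:1 phenotypic ratio.
The 9:3:3:1 ratio has 16 parts, so with N = 647 the expected counts are:
  feathered-shank pea-comb: 647 × 9/16 = 363.9375
  feathered-shank single-comb: 647 × 3/16 = 121.3125
  clean-shank pea-comb: 647 × 3/16 = 121.3125
  clean-shank single-comb: 647 × 1/16 = 40.4375
χ² = Σ (O − E)² / E
  feathered-shank pea-comb: (361 − 363.9375)² / 363.9375 = 0.0237
  feathered-shank single-comb: (121 − 121.3125)² / 121.3125 = 0.0008
  clean-shank pea-comb: (124 − 121.3125)² / 121.3125 = 0.0595
  clean-shank single-comb: (41 − 40.4375)² / 40.4375 = 0.0078
χ² = 0.0237 + 0.0008 + 0.0595 + 0.0078 = 0.0918 ≈ 0.092
Degrees of freedom = 4 − 1 = 3; critical value at α = 0.05 is 7.815.
Since 0.092 < 7.815, we fail to reject the null hypothesis — the data are consistent with the 9:3:3:1 ratio.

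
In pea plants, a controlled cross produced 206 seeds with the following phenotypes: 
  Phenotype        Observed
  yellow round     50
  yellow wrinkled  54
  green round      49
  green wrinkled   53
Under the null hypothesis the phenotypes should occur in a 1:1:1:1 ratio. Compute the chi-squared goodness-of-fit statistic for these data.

0.330

Total ratio parts = 4. Expected numbers out of 206:
  yellow round: 206 × 1/4 = 51.5
  yellow wrinkled: 206 × 1/4 = 51.5
  green round: 206 × 1/4 = 51.5
  green wrinkled: 206 × 1/4 = 51.5
χ² = Σ (O − E)² / E
  yellow round: (50 − 51.5)² / 51.5 = 0.0437
  yellow wrinkled: (54 − 51.5)² / 51.5 = 0.1214
  green round: (49 − 51.5)² / 51.5 = 0.1214
  green wrinkled: (53 − 51.5)² / 51.5 = 0.0437
χ² = 0.0437 + 0.1214 + 0.1214 + 0.0437 = 0.3302 ≈ 0.330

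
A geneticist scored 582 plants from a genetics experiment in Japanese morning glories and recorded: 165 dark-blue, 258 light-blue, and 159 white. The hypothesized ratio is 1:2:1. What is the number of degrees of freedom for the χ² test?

2

A goodness-of-fit test with 3 phenotype classes has df = 3 − 1 = 2.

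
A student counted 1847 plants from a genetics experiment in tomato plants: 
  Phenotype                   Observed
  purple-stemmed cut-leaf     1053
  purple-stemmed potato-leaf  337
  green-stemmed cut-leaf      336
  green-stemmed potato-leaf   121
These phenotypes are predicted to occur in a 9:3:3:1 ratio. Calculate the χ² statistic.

1.016

Expected counts for N = 1847 under a 9:3:3:1 ratio (total parts = 16):
  purple-stemmed cut-leaf: 1847 × 9/16 = 1038.9375
  purple-stemmed potato-leaf: 1847 × 3/16 = 346.3125
  green-stemmed cut-leaf: 1847 × 3/16 = 346.3125
  green-stemmed potato-leaf: 1847 × 1/16 = 115.4375
χ² = Σ (O − E)² / E
  purple-stemmed cut-leaf: (1053 − 1038.9375)² / 1038.9375 = 0.1903
  purple-stemmed potato-leaf: (337 − 346.3125)² / 346.3125 = 0.2504
  green-stemmed cut-leaf: (336 − 346.3125)² / 346.3125 = 0.3071
  green-stemmed potato-leaf: (121 − 115.4375)² / 115.4375 = 0.2680
χ² = 0.1903 + 0.2504 + 0.3071 + 0.2680 = 1.0158 ≈ 1.016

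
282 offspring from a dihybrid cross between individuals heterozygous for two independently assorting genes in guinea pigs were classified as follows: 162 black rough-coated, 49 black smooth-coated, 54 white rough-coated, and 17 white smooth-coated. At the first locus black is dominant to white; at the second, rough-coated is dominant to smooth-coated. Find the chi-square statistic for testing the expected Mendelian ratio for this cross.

A dihybrid F₂ with independent assortment and complete dominance at both loci gives a 9:3:3:1 phenotypic ratio.
Total ratio parts = 16. Expected numbers out of 282:
  black rough-coated: 282 × 9/16 = 158.625
  black smooth-coated: 282 × 3/16 = 52.875
  white rough-coated: 282 × 3/16 = 52.875
  white smooth-coated: 282 × 1/16 = 17.625
χ² = Σ (O − E)² / E
  black rough-coated: (162 − 158.625)² / 158.625 = 0.0718
  black smooth-coated: (49 − 52.875)² / 52.875 = 0.2840
  white rough-coated: (54 − 52.875)² / 52.875 = 0.0239
  white smooth-coated: (17 − 17.625)² / 17.625 = 0.0222
χ² = 0.0718 + 0.2840 + 0.0239 + 0.0222 = 0.4019 ≈ 0.402

0.402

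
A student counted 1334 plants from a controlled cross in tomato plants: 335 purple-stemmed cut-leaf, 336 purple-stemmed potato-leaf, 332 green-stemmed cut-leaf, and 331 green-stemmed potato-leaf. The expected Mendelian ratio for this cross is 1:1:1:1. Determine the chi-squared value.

0.051

Under the 1:1:1:1 hypothesis (Σ ratio = 4, N = 1334):
  purple-stemmed cut-leaf: 1334 × 1/4 = 333.5
  purple-stemmed potato-leaf: 1334 × 1/4 = 333.5
  green-stemmed cut-leaf: 1334 × 1/4 = 333.5
  green-stemmed potato-leaf: 1334 × 1/4 = 333.5
χ² = Σ (O − E)² / E
  purple-stemmed cut-leaf: (335 − 333.5)² / 333.5 = 0.0067
  purple-stemmed potato-leaf: (336 − 333.5)² / 333.5 = 0.0187
  green-stemmed cut-leaf: (332 − 333.5)² / 333.5 = 0.0067
  green-stemmed potato-leaf: (331 − 333.5)² / 333.5 = 0.0187
χ² = 0.0067 + 0.0187 + 0.0067 + 0.0187 = 0.0508 ≈ 0.051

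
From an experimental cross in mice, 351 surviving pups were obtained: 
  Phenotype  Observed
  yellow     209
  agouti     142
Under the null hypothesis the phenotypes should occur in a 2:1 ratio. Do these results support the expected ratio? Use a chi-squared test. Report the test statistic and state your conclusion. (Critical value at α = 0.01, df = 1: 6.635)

Total ratio parts = 3. Expected numbers out of 351:
  yellow: 351 × 2/3 = 234
  agouti: 351 × 1/3 = 117
χ² = Σ (O − E)² / E
  yellow: (209 − 234)² / 234 = 2.6709
  agouti: (142 − 117)² / 117 = 5.3419
χ² = 2.6709 + 5.3419 = 8.0128 ≈ 8.013
Degrees of freedom = 2 − 1 = 1; critical value at α = 0.01 is 6.635.
Since 8.013 > 6.635, we reject the null hypothesis — the data do not fit the 2:1 ratio.

8.013; not consistent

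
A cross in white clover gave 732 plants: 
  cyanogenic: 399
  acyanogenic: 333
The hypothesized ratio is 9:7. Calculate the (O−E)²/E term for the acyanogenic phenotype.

0.508

Under the 9:7 hypothesis (Σ ratio = 16, N = 732):
  cyanogenic: 732 × 9/16 = 411.75
  acyanogenic: 732 × 7/16 = 320.25
Contribution of acyanogenic: (333 − 320.25)² / 320.25 = 0.5076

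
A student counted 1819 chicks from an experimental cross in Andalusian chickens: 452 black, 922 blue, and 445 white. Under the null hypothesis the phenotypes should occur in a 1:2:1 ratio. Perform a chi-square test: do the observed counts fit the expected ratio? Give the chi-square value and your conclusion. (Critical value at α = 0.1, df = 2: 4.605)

The 1:2:1 ratio has 4 parts, so with N = 1819 the expected counts are:
  black: 1819 × 1/4 = 454.75
  blue: 1819 × 2/4 = 909.5
  white: 1819 × 1/4 = 454.75
χ² = Σ (O − E)² / E
  black: (452 − 454.75)² / 454.75 = 0.0166
  blue: (922 − 909.5)² / 909.5 = 0.1718
  white: (445 − 454.75)² / 454.75 = 0.2090
χ² = 0.0166 + 0.1718 + 0.2090 = 0.3974 ≈ 0.397
Degrees of freedom = 3 − 1 = 2; critical value at α = 0.1 is 4.605.
Since 0.397 < 4.605, we fail to reject the null hypothesis — the data are consistent with the 1:2:1 ratio.

0.397; consistent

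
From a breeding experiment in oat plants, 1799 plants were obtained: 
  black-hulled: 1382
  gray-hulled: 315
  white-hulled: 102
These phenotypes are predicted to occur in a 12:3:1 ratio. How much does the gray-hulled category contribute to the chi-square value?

The 12:3:1 ratio has 16 parts, so with N = 1799 the expected counts are:
  black-hulled: 1799 × 12/16 = 1349.25
  gray-hulled: 1799 × 3/16 = 337.3125
  white-hulled: 1799 × 1/16 = 112.4375
Contribution of gray-hulled: (315 − 337.3125)² / 337.3125 = 1.4759

1.476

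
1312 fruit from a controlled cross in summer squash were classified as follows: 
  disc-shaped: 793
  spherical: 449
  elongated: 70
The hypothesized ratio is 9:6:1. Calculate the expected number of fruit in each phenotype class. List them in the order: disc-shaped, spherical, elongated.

Total ratio parts = 16. Expected numbers out of 1312:
  disc-shaped: 1312 × 9/16 = 738
  spherical: 1312 × 6/16 = 492
  elongated: 1312 × 1/16 = 82

738, 492, 82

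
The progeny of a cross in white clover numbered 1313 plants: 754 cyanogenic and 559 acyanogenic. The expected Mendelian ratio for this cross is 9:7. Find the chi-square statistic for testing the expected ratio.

0.738

Total ratio parts = 16. Expected numbers out of 1313:
  cyanogenic: 1313 × 9/16 = 738.5625
  acyanogenic: 1313 × 7/16 = 574.4375
χ² = Σ (O − E)² / E
  cyanogenic: (754 − 738.5625)² / 738.5625 = 0.3227
  acyanogenic: (559 − 574.4375)² / 574.4375 = 0.4149
χ² = 0.3227 + 0.4149 = 0.7376 ≈ 0.738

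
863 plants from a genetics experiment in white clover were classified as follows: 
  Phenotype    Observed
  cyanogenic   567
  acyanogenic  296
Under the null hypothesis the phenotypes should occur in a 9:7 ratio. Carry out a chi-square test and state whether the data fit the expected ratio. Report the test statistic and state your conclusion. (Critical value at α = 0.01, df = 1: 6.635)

Total ratio parts = 16. Expected numbers out of 863:
  cyanogenic: 863 × 9/16 = 485.4375
  acyanogenic: 863 × 7/16 = 377.5625
χ² = Σ (O − E)² / E
  cyanogenic: (567 − 485.4375)² / 485.4375 = 13.7040
  acyanogenic: (296 − 377.5625)² / 377.5625 = 17.6194
χ² = 13.7040 + 17.6194 = 31.3234 ≈ 31.323
Degrees of freedom = 2 − 1 = 1; critical value at α = 0.01 is 6.635.
Since 31.323 > 6.635, we reject the null hypothesis — the data do not fit the 9:7 ratio.

31.323; not consistent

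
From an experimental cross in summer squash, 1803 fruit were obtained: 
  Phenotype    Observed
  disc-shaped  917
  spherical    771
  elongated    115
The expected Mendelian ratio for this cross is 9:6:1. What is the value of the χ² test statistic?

22.674

Total ratio parts = 16. Expected numbers out of 1803:
  disc-shaped: 1803 × 9/16 = 1014.1875
  spherical: 1803 × 6/16 = 676.125
  elongated: 1803 × 1/16 = 112.6875
χ² = Σ (O − E)² / E
  disc-shaped: (917 − 1014.1875)² / 1014.1875 = 9.3133
  spherical: (771 − 676.125)² / 676.125 = 13.3130
  elongated: (115 − 112.6875)² / 112.6875 = 0.0475
χ² = 9.3133 + 13.3130 + 0.0475 = 22.6738 ≈ 22.674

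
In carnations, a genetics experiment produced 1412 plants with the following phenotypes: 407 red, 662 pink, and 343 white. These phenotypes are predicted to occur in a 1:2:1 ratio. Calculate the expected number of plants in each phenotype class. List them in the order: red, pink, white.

353, 706, 353

The 1:2:1 ratio has 4 parts, so with N = 1412 the expected counts are:
  red: 1412 × 1/4 = 353
  pink: 1412 × 2/4 = 706
  white: 1412 × 1/4 = 353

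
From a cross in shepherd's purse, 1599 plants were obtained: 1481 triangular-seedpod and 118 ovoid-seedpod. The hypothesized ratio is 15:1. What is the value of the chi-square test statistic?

Expected counts for N = 1599 under a 15:1 ratio (total parts = 16):
  triangular-seedpod: 1599 × 15/16 = 1499.0625
  ovoid-seedpod: 1599 × 1/16 = 99.9375
χ² = Σ (O − E)² / E
  triangular-seedpod: (1481 − 1499.0625)² / 1499.0625 = 0.2176
  ovoid-seedpod: (118 − 99.9375)² / 99.9375 = 3.2646
χ² = 0.2176 + 3.2646 = 3.4822 ≈ 3.482

3.482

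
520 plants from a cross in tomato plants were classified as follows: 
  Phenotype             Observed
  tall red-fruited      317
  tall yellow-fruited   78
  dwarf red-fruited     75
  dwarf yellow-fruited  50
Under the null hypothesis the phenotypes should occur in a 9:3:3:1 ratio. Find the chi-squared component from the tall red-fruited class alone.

Expected counts for N = 520 under a 9:3:3:1 ratio (total parts = 16):
  tall red-fruited: 520 × 9/16 = 292.5
  tall yellow-fruited: 520 × 3/16 = 97.5
  dwarf red-fruited: 520 × 3/16 = 97.5
  dwarf yellow-fruited: 520 × 1/16 = 32.5
Contribution of tall red-fruited: (317 − 292.5)² / 292.5 = 2.0521

2.052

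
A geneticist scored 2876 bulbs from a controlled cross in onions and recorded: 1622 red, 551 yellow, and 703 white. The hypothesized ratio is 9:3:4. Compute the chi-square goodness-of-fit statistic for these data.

0.623

Under the 9:3:4 hypothesis (Σ ratio = 16, N = 2876):
  red: 2876 × 9/16 = 1617.75
  yellow: 2876 × 3/16 = 539.25
  white: 2876 × 4/16 = 719
χ² = Σ (O − E)² / E
  red: (1622 − 1617.75)² / 1617.75 = 0.0112
  yellow: (551 − 539.25)² / 539.25 = 0.2560
  white: (703 − 719)² / 719 = 0.3561
χ² = 0.0112 + 0.2560 + 0.3561 = 0.6233 ≈ 0.623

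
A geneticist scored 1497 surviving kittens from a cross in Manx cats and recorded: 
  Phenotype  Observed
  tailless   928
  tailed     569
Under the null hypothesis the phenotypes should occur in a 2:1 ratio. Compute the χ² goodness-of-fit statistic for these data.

14.729

Total ratio parts = 3. Expected numbers out of 1497:
  tailless: 1497 × 2/3 = 998
  tailed: 1497 × 1/3 = 499
χ² = Σ (O − E)² / E
  tailless: (928 − 998)² / 998 = 4.9098
  tailed: (569 − 499)² / 499 = 9.8196
χ² = 4.9098 + 9.8196 = 14.7294 ≈ 14.729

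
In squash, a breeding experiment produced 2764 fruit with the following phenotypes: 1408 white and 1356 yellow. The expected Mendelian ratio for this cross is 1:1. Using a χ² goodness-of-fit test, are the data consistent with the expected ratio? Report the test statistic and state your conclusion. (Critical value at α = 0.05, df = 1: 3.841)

The 1:1 ratio has 2 parts, so with N = 2764 the expected counts are:
  white: 2764 × 1/2 = 1382
  yellow: 2764 × 1/2 = 1382
χ² = Σ (O − E)² / E
  white: (1408 − 1382)² / 1382 = 0.4891
  yellow: (1356 − 1382)² / 1382 = 0.4891
χ² = 0.4891 + 0.4891 = 0.9782 ≈ 0.978
Degrees of freedom = 2 − 1 = 1; critical value at α = 0.05 is 3.841.
Since 0.978 < 3.841, we fail to reject the null hypothesis — the data are consistent with the 1:1 ratio.

0.978; consistent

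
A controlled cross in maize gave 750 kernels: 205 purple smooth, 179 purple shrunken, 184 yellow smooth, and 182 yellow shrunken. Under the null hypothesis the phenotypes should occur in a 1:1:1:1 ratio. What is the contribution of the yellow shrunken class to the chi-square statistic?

Expected counts for N = 750 under a 1:1:1:1 ratio (total parts = 4):
  purple smooth: 750 × 1/4 = 187.5
  purple shrunken: 750 × 1/4 = 187.5
  yellow smooth: 750 × 1/4 = 187.5
  yellow shrunken: 750 × 1/4 = 187.5
Contribution of yellow shrunken: (182 − 187.5)² / 187.5 = 0.1613

0.161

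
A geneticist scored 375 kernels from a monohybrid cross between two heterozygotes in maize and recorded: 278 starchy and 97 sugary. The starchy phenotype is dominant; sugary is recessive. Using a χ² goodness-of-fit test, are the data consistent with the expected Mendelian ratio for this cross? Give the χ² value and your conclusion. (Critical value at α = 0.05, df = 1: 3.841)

For a monohybrid cross between heterozygotes with complete dominance, the expected phenotypic ratio is 3:1.
Total ratio parts = 4. Expected numbers out of 375:
  starchy: 375 × 3/4 = 281.25
  sugary: 375 × 1/4 = 93.75
χ² = Σ (O − E)² / E
  starchy: (278 − 281.25)² / 281.25 = 0.0376
  sugary: (97 − 93.75)² / 93.75 = 0.1127
χ² = 0.0376 + 0.1127 = 0.1503 ≈ 0.150
Degrees of freedom = 2 − 1 = 1; critical value at α = 0.05 is 3.841.
Since 0.150 < 3.841, we fail to reject the null hypothesis — the data are consistent with the 3:1 ratio.

0.150; consistent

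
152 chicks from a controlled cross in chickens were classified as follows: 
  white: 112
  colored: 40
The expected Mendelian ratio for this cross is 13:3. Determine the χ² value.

Total ratio parts = 16. Expected numbers out of 152:
  white: 152 × 13/16 = 123.5
  colored: 152 × 3/16 = 28.5
χ² = Σ (O − E)² / E
  white: (112 − 123.5)² / 123.5 = 1.0709
  colored: (40 − 28.5)² / 28.5 = 4.6404
χ² = 1.0709 + 4.6404 = 5.7113 ≈ 5.711

5.711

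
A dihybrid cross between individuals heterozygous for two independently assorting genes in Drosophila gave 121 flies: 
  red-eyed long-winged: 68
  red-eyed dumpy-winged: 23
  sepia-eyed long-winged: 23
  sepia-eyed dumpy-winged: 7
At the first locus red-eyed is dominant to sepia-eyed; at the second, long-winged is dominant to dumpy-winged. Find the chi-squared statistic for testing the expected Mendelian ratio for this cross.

0.051

A dihybrid F₂ with independent assortment and complete dominance at both loci gives a 9:3:3:1 phenotypic ratio.
Under the 9:3:3:1 hypothesis (Σ ratio = 16, N = 121):
  red-eyed long-winged: 121 × 9/16 = 68.0625
  red-eyed dumpy-winged: 121 × 3/16 = 22.6875
  sepia-eyed long-winged: 121 × 3/16 = 22.6875
  sepia-eyed dumpy-winged: 121 × 1/16 = 7.5625
χ² = Σ (O − E)² / E
  red-eyed long-winged: (68 − 68.0625)² / 68.0625 = 0.0001
  red-eyed dumpy-winged: (23 − 22.6875)² / 22.6875 = 0.0043
  sepia-eyed long-winged: (23 − 22.6875)² / 22.6875 = 0.0043
  sepia-eyed dumpy-winged: (7 − 7.5625)² / 7.5625 = 0.0418
χ² = 0.0001 + 0.0043 + 0.0043 + 0.0418 = 0.0505 ≈ 0.051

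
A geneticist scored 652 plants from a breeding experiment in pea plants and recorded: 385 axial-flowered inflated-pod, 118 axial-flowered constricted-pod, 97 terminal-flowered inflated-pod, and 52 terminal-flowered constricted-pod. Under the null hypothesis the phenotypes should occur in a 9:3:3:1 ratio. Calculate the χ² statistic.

9.377

Total ratio parts = 16. Expected numbers out of 652:
  axial-flowered inflated-pod: 652 × 9/16 = 366.75
  axial-flowered constricted-pod: 652 × 3/16 = 122.25
  terminal-flowered inflated-pod: 652 × 3/16 = 122.25
  terminal-flowered constricted-pod: 652 × 1/16 = 40.75
χ² = Σ (O − E)² / E
  axial-flowered inflated-pod: (385 − 366.75)² / 366.75 = 0.9081
  axial-flowered constricted-pod: (118 − 122.25)² / 122.25 = 0.1478
  terminal-flowered inflated-pod: (97 − 122.25)² / 122.25 = 5.2152
  terminal-flowered constricted-pod: (52 − 40.75)² / 40.75 = 3.1058
χ² = 0.9081 + 0.1478 + 5.2152 + 3.1058 = 9.3769 ≈ 9.377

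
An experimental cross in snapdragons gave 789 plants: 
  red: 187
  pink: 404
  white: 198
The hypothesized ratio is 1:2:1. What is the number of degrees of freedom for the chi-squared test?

A goodness-of-fit test with 3 phenotype classes has df = 3 − 1 = 2.

2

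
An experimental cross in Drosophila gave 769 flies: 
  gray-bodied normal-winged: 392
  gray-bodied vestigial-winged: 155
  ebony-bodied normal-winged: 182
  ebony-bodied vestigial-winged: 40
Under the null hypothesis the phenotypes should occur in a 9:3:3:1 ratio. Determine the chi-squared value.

15.883

Expected counts for N = 769 under a 9:3:3:1 ratio (total parts = 16):
  gray-bodied normal-winged: 769 × 9/16 = 432.5625
  gray-bodied vestigial-winged: 769 × 3/16 = 144.1875
  ebony-bodied normal-winged: 769 × 3/16 = 144.1875
  ebony-bodied vestigial-winged: 769 × 1/16 = 48.0625
χ² = Σ (O − E)² / E
  gray-bodied normal-winged: (392 − 432.5625)² / 432.5625 = 3.8037
  gray-bodied vestigial-winged: (155 − 144.1875)² / 144.1875 = 0.8108
  ebony-bodied normal-winged: (182 − 144.1875)² / 144.1875 = 9.9162
  ebony-bodied vestigial-winged: (40 − 48.0625)² / 48.0625 = 1.3525
χ² = 3.8037 + 0.8108 + 9.9162 + 1.3525 = 15.8832 ≈ 15.883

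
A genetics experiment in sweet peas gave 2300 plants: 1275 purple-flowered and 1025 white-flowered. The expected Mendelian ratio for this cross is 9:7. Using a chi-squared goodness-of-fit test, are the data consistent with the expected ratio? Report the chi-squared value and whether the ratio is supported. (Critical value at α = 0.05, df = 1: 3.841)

0.621; consistent

Total ratio parts = 16. Expected numbers out of 2300:
  purple-flowered: 2300 × 9/16 = 1293.75
  white-flowered: 2300 × 7/16 = 1006.25
χ² = Σ (O − E)² / E
  purple-flowered: (1275 − 1293.75)² / 1293.75 = 0.2717
  white-flowered: (1025 − 1006.25)² / 1006.25 = 0.3494
χ² = 0.2717 + 0.3494 = 0.6211 ≈ 0.621
Degrees of freedom = 2 − 1 = 1; critical value at α = 0.05 is 3.841.
Since 0.621 < 3.841, we fail to reject the null hypothesis — the data are consistent with the 9:7 ratio.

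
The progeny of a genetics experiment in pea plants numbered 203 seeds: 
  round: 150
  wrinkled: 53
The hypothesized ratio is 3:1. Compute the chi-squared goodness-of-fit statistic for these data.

0.133

Total ratio parts = 4. Expected numbers out of 203:
  round: 203 × 3/4 = 152.25
  wrinkled: 203 × 1/4 = 50.75
χ² = Σ (O − E)² / E
  round: (150 − 152.25)² / 152.25 = 0.0333
  wrinkled: (53 − 50.75)² / 50.75 = 0.0998
χ² = 0.0333 + 0.0998 = 0.1331 ≈ 0.133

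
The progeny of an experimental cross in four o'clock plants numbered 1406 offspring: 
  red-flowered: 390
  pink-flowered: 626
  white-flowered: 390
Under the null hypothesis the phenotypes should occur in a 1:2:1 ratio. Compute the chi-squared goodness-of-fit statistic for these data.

16.868

Expected counts for N = 1406 under a 1:2:1 ratio (total parts = 4):
  red-flowered: 1406 × 1/4 = 351.5
  pink-flowered: 1406 × 2/4 = 703
  white-flowered: 1406 × 1/4 = 351.5
χ² = Σ (O − E)² / E
  red-flowered: (390 − 351.5)² / 351.5 = 4.2169
  pink-flowered: (626 − 703)² / 703 = 8.4339
  white-flowered: (390 − 351.5)² / 351.5 = 4.2169
χ² = 4.2169 + 8.4339 + 4.2169 = 16.8677 ≈ 16.868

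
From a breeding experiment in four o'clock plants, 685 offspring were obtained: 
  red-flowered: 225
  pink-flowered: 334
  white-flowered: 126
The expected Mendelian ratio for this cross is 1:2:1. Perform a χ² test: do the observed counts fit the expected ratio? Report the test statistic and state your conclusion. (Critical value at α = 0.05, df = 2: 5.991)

The 1:2:1 ratio has 4 parts, so with N = 685 the expected counts are:
  red-flowered: 685 × 1/4 = 171.25
  pink-flowered: 685 × 2/4 = 342.5
  white-flowered: 685 × 1/4 = 171.25
χ² = Σ (O − E)² / E
  red-flowered: (225 − 171.25)² / 171.25 = 16.8704
  pink-flowered: (334 − 342.5)² / 342.5 = 0.2109
  white-flowered: (126 − 171.25)² / 171.25 = 11.9566
χ² = 16.8704 + 0.2109 + 11.9566 = 29.0379 ≈ 29.038
Degrees of freedom = 3 − 1 = 2; critical value at α = 0.05 is 5.991.
Since 29.038 > 5.991, we reject the null hypothesis — the data do not fit the 1:2:1 ratio.

29.038; not consistent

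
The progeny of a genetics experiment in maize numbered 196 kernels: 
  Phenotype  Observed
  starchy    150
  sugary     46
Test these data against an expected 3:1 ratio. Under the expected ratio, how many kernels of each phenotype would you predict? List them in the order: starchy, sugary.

Expected counts for N = 196 under a 3:1 ratio (total parts = 4):
  starchy: 196 × 3/4 = 147
  sugary: 196 × 1/4 = 49

147, 49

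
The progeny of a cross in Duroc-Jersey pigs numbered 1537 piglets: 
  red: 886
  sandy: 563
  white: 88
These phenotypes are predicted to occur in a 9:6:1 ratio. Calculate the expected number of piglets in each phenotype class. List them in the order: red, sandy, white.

The 9:6:1 ratio has 16 parts, so with N = 1537 the expected counts are:
  red: 1537 × 9/16 = 864.5625
  sandy: 1537 × 6/16 = 576.375
  white: 1537 × 1/16 = 96.0625

864.5625, 576.375, 96.0625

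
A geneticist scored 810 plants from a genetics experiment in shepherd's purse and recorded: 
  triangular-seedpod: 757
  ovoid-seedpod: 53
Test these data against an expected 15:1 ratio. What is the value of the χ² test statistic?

Expected counts for N = 810 under a 15:1 ratio (total parts = 16):
  triangular-seedpod: 810 × 15/16 = 759.375
  ovoid-seedpod: 810 × 1/16 = 50.625
χ² = Σ (O − E)² / E
  triangular-seedpod: (757 − 759.375)² / 759.375 = 0.0074
  ovoid-seedpod: (53 − 50.625)² / 50.625 = 0.1114
χ² = 0.0074 + 0.1114 = 0.1188 ≈ 0.119

0.119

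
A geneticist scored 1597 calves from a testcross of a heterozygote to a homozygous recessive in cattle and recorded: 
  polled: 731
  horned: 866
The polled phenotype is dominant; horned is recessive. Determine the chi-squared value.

A testcross of a heterozygote (Aa × aa) gives a 1:1 phenotypic ratio.
Expected counts for N = 1597 under a 1:1 ratio (total parts = 2):
  polled: 1597 × 1/2 = 798.5
  horned: 1597 × 1/2 = 798.5
χ² = Σ (O − E)² / E
  polled: (731 − 798.5)² / 798.5 = 5.7060
  horned: (866 − 798.5)² / 798.5 = 5.7060
χ² = 5.7060 + 5.7060 = 11.412

11.412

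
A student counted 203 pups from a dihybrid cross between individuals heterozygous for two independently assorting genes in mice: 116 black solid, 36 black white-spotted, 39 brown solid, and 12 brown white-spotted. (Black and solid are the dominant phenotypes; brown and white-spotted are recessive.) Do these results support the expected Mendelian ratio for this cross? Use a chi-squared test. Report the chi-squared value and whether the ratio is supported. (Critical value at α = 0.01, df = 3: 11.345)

A dihybrid F₂ with independent assortment and complete dominance at both loci gives a 9:3:3:1 phenotypic ratio.
The 9:3:3:1 ratio has 16 parts, so with N = 203 the expected counts are:
  black solid: 203 × 9/16 = 114.1875
  black white-spotted: 203 × 3/16 = 38.0625
  brown solid: 203 × 3/16 = 38.0625
  brown white-spotted: 203 × 1/16 = 12.6875
χ² = Σ (O − E)² / E
  black solid: (116 − 114.1875)² / 114.1875 = 0.0288
  black white-spotted: (36 − 38.0625)² / 38.0625 = 0.1118
  brown solid: (39 − 38.0625)² / 38.0625 = 0.0231
  brown white-spotted: (12 − 12.6875)² / 12.6875 = 0.0373
χ² = 0.0288 + 0.1118 + 0.0231 + 0.0373 = 0.201
Degrees of freedom = 4 − 1 = 3; critical value at α = 0.01 is 11.345.
Since 0.201 < 11.345, we fail to reject the null hypothesis — the data are consistent with the 9:3:3:1 ratio.

0.201; consistent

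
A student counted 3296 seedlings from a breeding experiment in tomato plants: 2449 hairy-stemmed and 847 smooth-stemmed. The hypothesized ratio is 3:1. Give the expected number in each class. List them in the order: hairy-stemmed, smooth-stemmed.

2472, 824

The 3:1 ratio has 4 parts, so with N = 3296 the expected counts are:
  hairy-stemmed: 3296 × 3/4 = 2472
  smooth-stemmed: 3296 × 1/4 = 824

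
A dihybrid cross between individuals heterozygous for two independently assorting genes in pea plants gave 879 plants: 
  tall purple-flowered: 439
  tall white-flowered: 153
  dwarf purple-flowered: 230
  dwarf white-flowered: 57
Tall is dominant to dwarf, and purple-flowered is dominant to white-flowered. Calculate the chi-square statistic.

A dihybrid F₂ with independent assortment and complete dominance at both loci gives a 9:3:3:1 phenotypic ratio.
Expected counts for N = 879 under a 9:3:3:1 ratio (total parts = 16):
  tall purple-flowered: 879 × 9/16 = 494.4375
  tall white-flowered: 879 × 3/16 = 164.8125
  dwarf purple-flowered: 879 × 3/16 = 164.8125
  dwarf white-flowered: 879 × 1/16 = 54.9375
χ² = Σ (O − E)² / E
  tall purple-flowered: (439 − 494.4375)² / 494.4375 = 6.2158
  tall white-flowered: (153 − 164.8125)² / 164.8125 = 0.8466
  dwarf purple-flowered: (230 − 164.8125)² / 164.8125 = 25.7833
  dwarf white-flowered: (57 − 54.9375)² / 54.9375 = 0.0774
χ² = 6.2158 + 0.8466 + 25.7833 + 0.0774 = 32.9231 ≈ 32.923

32.923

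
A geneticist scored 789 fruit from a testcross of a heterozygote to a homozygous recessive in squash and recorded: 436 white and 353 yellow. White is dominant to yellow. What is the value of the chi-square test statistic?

A testcross of a heterozygote (Aa × aa) gives a 1:1 phenotypic ratio.
Expected counts for N = 789 under a 1:1 ratio (total parts = 2):
  white: 789 × 1/2 = 394.5
  yellow: 789 × 1/2 = 394.5
χ² = Σ (O − E)² / E
  white: (436 − 394.5)² / 394.5 = 4.3657
  yellow: (353 − 394.5)² / 394.5 = 4.3657
χ² = 4.3657 + 4.3657 = 8.7314 ≈ 8.731

8.731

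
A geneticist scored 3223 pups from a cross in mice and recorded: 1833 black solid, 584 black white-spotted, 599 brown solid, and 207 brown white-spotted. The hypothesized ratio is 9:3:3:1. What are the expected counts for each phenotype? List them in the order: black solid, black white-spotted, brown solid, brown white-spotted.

1812.9375, 604.3125, 604.3125, 201.4375

Under the 9:3:3:1 hypothesis (Σ ratio = 16, N = 3223):
  black solid: 3223 × 9/16 = 1812.9375
  black white-spotted: 3223 × 3/16 = 604.3125
  brown solid: 3223 × 3/16 = 604.3125
  brown white-spotted: 3223 × 1/16 = 201.4375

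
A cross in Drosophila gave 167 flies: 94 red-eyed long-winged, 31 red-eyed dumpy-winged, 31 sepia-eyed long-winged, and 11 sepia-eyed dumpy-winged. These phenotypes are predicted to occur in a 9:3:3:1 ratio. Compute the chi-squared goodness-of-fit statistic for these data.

Under the 9:3:3:1 hypothesis (Σ ratio = 16, N = 167):
  red-eyed long-winged: 167 × 9/16 = 93.9375
  red-eyed dumpy-winged: 167 × 3/16 = 31.3125
  sepia-eyed long-winged: 167 × 3/16 = 31.3125
  sepia-eyed dumpy-winged: 167 × 1/16 = 10.4375
χ² = Σ (O − E)² / E
  red-eyed long-winged: (94 − 93.9375)² / 93.9375 = 0.0000
  red-eyed dumpy-winged: (31 − 31.3125)² / 31.3125 = 0.0031
  sepia-eyed long-winged: (31 − 31.3125)² / 31.3125 = 0.0031
  sepia-eyed dumpy-winged: (11 − 10.4375)² / 10.4375 = 0.0303
χ² = 0.0000 + 0.0031 + 0.0031 + 0.0303 = 0.0365 ≈ 0.037

0.037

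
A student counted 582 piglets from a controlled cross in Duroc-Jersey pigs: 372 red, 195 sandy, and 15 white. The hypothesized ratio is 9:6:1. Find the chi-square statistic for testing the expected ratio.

Under the 9:6:1 hypothesis (Σ ratio = 16, N = 582):
  red: 582 × 9/16 = 327.375
  sandy: 582 × 6/16 = 218.25
  white: 582 × 1/16 = 36.375
χ² = Σ (O − E)² / E
  red: (372 − 327.375)² / 327.375 = 6.0829
  sandy: (195 − 218.25)² / 218.25 = 2.4768
  white: (15 − 36.375)² / 36.375 = 12.5606
χ² = 6.0829 + 2.4768 + 12.5606 = 21.1203 ≈ 21.120

21.120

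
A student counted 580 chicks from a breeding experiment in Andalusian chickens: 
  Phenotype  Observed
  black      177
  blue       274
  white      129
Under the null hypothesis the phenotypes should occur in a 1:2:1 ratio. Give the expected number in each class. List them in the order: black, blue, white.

Expected counts for N = 580 under a 1:2:1 ratio (total parts = 4):
  black: 580 × 1/4 = 145
  blue: 580 × 2/4 = 290
  white: 580 × 1/4 = 145

145, 290, 145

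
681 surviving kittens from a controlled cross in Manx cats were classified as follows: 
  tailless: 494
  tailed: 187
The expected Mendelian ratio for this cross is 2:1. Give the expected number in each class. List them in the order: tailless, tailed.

Under the 2:1 hypothesis (Σ ratio = 3, N = 681):
  tailless: 681 × 2/3 = 454
  tailed: 681 × 1/3 = 227

454, 227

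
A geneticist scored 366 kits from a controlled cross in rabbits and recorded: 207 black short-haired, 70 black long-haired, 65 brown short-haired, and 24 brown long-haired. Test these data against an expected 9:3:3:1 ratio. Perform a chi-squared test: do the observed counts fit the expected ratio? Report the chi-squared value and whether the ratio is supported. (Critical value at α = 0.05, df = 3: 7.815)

The 9:3:3:1 ratio has 16 parts, so with N = 366 the expected counts are:
  black short-haired: 366 × 9/16 = 205.875
  black long-haired: 366 × 3/16 = 68.625
  brown short-haired: 366 × 3/16 = 68.625
  brown long-haired: 366 × 1/16 = 22.875
χ² = Σ (O − E)² / E
  black short-haired: (207 − 205.875)² / 205.875 = 0.0061
  black long-haired: (70 − 68.625)² / 68.625 = 0.0276
  brown short-haired: (65 − 68.625)² / 68.625 = 0.1915
  brown long-haired: (24 − 22.875)² / 22.875 = 0.0553
χ² = 0.0061 + 0.0276 + 0.1915 + 0.0553 = 0.2805 ≈ 0.281
Degrees of freedom = 4 − 1 = 3; critical value at α = 0.05 is 7.815.
Since 0.281 < 7.815, we fail to reject the null hypothesis — the data are consistent with the 9:3:3:1 ratio.

0.281; consistent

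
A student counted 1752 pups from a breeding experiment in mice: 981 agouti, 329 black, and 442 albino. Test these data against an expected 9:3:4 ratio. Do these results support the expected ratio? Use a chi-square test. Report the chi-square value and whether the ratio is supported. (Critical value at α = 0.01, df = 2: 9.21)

Total ratio parts = 16. Expected numbers out of 1752:
  agouti: 1752 × 9/16 = 985.5
  black: 1752 × 3/16 = 328.5
  albino: 1752 × 4/16 = 438
χ² = Σ (O − E)² / E
  agouti: (981 − 985.5)² / 985.5 = 0.0205
  black: (329 − 328.5)² / 328.5 = 0.0008
  albino: (442 − 438)² / 438 = 0.0365
χ² = 0.0205 + 0.0008 + 0.0365 = 0.0578 ≈ 0.058
Degrees of freedom = 3 − 1 = 2; critical value at α = 0.01 is 9.21.
Since 0.058 < 9.21, we fail to reject the null hypothesis — the data are consistent with the 9:3:4 ratio.

0.058; consistent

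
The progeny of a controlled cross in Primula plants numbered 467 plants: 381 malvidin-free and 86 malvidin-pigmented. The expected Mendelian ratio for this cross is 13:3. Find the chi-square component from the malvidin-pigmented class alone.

0.028

Expected counts for N = 467 under a 13:3 ratio (total parts = 16):
  malvidin-free: 467 × 13/16 = 379.4375
  malvidin-pigmented: 467 × 3/16 = 87.5625
Contribution of malvidin-pigmented: (86 − 87.5625)² / 87.5625 = 0.0279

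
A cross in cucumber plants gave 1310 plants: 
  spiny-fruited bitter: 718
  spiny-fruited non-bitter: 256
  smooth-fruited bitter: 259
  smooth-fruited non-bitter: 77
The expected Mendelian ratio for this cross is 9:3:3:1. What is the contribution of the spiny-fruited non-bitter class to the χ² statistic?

0.438

Expected counts for N = 1310 under a 9:3:3:1 ratio (total parts = 16):
  spiny-fruited bitter: 1310 × 9/16 = 736.875
  spiny-fruited non-bitter: 1310 × 3/16 = 245.625
  smooth-fruited bitter: 1310 × 3/16 = 245.625
  smooth-fruited non-bitter: 1310 × 1/16 = 81.875
Contribution of spiny-fruited non-bitter: (256 − 245.625)² / 245.625 = 0.4382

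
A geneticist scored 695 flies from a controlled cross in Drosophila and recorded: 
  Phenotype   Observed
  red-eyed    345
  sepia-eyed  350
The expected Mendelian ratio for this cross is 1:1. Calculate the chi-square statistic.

Under the 1:1 hypothesis (Σ ratio = 2, N = 695):
  red-eyed: 695 × 1/2 = 347.5
  sepia-eyed: 695 × 1/2 = 347.5
χ² = Σ (O − E)² / E
  red-eyed: (345 − 347.5)² / 347.5 = 0.0180
  sepia-eyed: (350 − 347.5)² / 347.5 = 0.0180
χ² = 0.0180 + 0.0180 = 0.036

0.036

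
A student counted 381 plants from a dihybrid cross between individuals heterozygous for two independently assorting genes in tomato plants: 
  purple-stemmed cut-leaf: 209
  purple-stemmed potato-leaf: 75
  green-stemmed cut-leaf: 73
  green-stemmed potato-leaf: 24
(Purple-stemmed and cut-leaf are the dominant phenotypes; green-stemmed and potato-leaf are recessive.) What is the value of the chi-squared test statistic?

0.345

A dihybrid F₂ with independent assortment and complete dominance at both loci gives a 9:3:3:1 phenotypic ratio.
The 9:3:3:1 ratio has 16 parts, so with N = 381 the expected counts are:
  purple-stemmed cut-leaf: 381 × 9/16 = 214.3125
  purple-stemmed potato-leaf: 381 × 3/16 = 71.4375
  green-stemmed cut-leaf: 381 × 3/16 = 71.4375
  green-stemmed potato-leaf: 381 × 1/16 = 23.8125
χ² = Σ (O − E)² / E
  purple-stemmed cut-leaf: (209 − 214.3125)² / 214.3125 = 0.1317
  purple-stemmed potato-leaf: (75 − 71.4375)² / 71.4375 = 0.1777
  green-stemmed cut-leaf: (73 − 71.4375)² / 71.4375 = 0.0342
  green-stemmed potato-leaf: (24 − 23.8125)² / 23.8125 = 0.0015
χ² = 0.1317 + 0.1777 + 0.0342 + 0.0015 = 0.3451 ≈ 0.345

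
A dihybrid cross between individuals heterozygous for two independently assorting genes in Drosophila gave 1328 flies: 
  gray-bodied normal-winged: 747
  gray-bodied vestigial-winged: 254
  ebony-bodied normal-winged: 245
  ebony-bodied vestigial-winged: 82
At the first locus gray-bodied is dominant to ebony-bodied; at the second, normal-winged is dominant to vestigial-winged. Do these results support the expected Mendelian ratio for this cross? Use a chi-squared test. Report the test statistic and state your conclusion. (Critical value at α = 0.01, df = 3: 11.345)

0.177; consistent

A dihybrid F₂ with independent assortment and complete dominance at both loci gives a 9:3:3:1 phenotypic ratio.
The 9:3:3:1 ratio has 16 parts, so with N = 1328 the expected counts are:
  gray-bodied normal-winged: 1328 × 9/16 = 747
  gray-bodied vestigial-winged: 1328 × 3/16 = 249
  ebony-bodied normal-winged: 1328 × 3/16 = 249
  ebony-bodied vestigial-winged: 1328 × 1/16 = 83
χ² = Σ (O − E)² / E
  gray-bodied normal-winged: (747 − 747)² / 747 = 0.0000
  gray-bodied vestigial-winged: (254 − 249)² / 249 = 0.1004
  ebony-bodied normal-winged: (245 − 249)² / 249 = 0.0643
  ebony-bodied vestigial-winged: (82 − 83)² / 83 = 0.0120
χ² = 0.0000 + 0.1004 + 0.0643 + 0.0120 = 0.1767 ≈ 0.177
Degrees of freedom = 4 − 1 = 3; critical value at α = 0.01 is 11.345.
Since 0.177 < 11.345, we fail to reject the null hypothesis — the data are consistent with the 9:3:3:1 ratio.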